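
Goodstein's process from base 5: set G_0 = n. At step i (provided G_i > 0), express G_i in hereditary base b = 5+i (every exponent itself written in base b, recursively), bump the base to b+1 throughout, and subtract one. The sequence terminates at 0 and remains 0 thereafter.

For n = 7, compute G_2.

base 5: 7 = 5 + 2; at 6: 6 + 2 = 8; next = 7
base 6: 7 = 6 + 1; at 7: 7 + 1 = 8; next = 7

7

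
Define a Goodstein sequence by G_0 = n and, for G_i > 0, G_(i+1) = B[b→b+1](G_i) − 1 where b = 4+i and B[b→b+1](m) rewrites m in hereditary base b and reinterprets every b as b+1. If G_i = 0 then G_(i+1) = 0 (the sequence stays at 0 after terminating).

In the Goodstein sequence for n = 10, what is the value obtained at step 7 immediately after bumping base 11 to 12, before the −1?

i=0: 10 = 2·4 + 2 (b=4); 4→5: 2·5 + 2 = 12; 12−1 = 11
i=1: 11 = 2·5 + 1 (b=5); 5→6: 2·6 + 1 = 13; 13−1 = 12
i=2: 12 = 2·6 (b=6); 6→7: 2·7 = 14; 14−1 = 13
i=3: 13 = 7 + 6 (b=7); 7→8: 8 + 6 = 14; 14−1 = 13
i=4: 13 = 8 + 5 (b=8); 8→9: 9 + 5 = 14; 14−1 = 13
i=5: 13 = 9 + 4 (b=9); 9→10: 10 + 4 = 14; 14−1 = 13
i=6: 13 = 10 + 3 (b=10); 10→11: 11 + 3 = 14; 14−1 = 13
i=7: 13 = 11 + 2 (b=11); 11→12: 12 + 2 = 14; 14−1 = 13

14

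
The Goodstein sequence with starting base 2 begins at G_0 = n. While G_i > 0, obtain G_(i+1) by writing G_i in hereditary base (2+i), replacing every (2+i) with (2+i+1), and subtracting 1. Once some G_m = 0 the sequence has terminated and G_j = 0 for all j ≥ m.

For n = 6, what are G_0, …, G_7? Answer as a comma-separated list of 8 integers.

6 —HB2→ 2^2 + 2 —bump→ 3^3 + 3 = 30 —(−1)→ 29
29 —HB3→ 3^3 + 2 —bump→ 4^4 + 2 = 258 —(−1)→ 257
257 —HB4→ 4^4 + 1 —bump→ 5^5 + 1 = 3126 —(−1)→ 3125
3125 —HB5→ 5^5 —bump→ 6^6 = 46656 —(−1)→ 46655
46655 —HB6→ 5·6^5 + 5·6^4 + 5·6^3 + 5·6^2 + 5·6 + 5 —bump→ 5·7^5 + 5·7^4 + 5·7^3 + 5·7^2 + 5·7 + 5 = 98040 —(−1)→ 98039
98039 —HB7→ 5·7^5 + 5·7^4 + 5·7^3 + 5·7^2 + 5·7 + 4 —bump→ 5·8^5 + 5·8^4 + 5·8^3 + 5·8^2 + 5·8 + 4 = 187244 —(−1)→ 187243
187243 —HB8→ 5·8^5 + 5·8^4 + 5·8^3 + 5·8^2 + 5·8 + 3 —bump→ 5·9^5 + 5·9^4 + 5·9^3 + 5·9^2 + 5·9 + 3 = 332148 —(−1)→ 332147

6, 29, 257, 3125, 46655, 98039, 187243, 332147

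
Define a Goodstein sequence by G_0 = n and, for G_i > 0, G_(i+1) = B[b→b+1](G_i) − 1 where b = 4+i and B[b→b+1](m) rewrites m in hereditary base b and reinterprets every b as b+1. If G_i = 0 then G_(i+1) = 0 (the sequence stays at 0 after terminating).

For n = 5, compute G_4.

5 —HB4→ 4 + 1 —bump→ 5 + 1 = 6 —(−1)→ 5
5 —HB5→ 5 —bump→ 6 = 6 —(−1)→ 5
5 —HB6→ 5 —bump→ 5 = 5 —(−1)→ 4
4 —HB7→ 4 —bump→ 4 = 4 —(−1)→ 3
3 —HB8→ 3 —bump→ 3 = 3 —(−1)→ 2

3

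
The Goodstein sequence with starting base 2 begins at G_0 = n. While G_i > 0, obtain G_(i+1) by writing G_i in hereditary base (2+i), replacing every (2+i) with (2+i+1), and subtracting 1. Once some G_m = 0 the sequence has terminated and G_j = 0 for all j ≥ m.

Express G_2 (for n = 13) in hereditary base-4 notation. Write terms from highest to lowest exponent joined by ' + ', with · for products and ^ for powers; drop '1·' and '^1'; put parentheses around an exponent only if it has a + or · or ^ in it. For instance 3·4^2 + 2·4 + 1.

4^(4 + 1) + 3·4^3 + 3·4^2 + 3·4 + 3

step 0: 13 = 2^(2 + 1) + 2^2 + 1; sub 3 for 2: 3^(3 + 1) + 3^3 + 1; = 109; G_1 = 109−1 = 108
step 1: 108 = 3^(3 + 1) + 3^3; sub 4 for 3: 4^(4 + 1) + 4^4; = 1280; G_2 = 1280−1 = 1279
step 2: 1279 = 4^(4 + 1) + 3·4^3 + 3·4^2 + 3·4 + 3; sub 5 for 4: 5^(5 + 1) + 3·5^3 + 3·5^2 + 3·5 + 3; = 16093; G_3 = 16093−1 = 16092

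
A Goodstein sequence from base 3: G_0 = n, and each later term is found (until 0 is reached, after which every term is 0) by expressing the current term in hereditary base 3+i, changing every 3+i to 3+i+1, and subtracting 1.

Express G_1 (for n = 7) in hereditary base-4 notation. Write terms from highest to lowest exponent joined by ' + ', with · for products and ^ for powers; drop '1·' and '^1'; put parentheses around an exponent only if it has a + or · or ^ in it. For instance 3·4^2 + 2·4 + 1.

2·4

i=0: 7 = 2·3 + 1 (b=3); 3→4: 2·4 + 1 = 9; 9−1 = 8
i=1: 8 = 2·4 (b=4); 4→5: 2·5 = 10; 10−1 = 9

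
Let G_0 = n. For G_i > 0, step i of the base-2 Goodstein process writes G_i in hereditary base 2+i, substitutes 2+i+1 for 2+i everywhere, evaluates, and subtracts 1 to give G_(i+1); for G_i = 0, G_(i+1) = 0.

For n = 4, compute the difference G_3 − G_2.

G_0 = 4. HB_2(4) = 2^2. Bump = 27. G_1 = 26.
G_1 = 26. HB_3(26) = 2·3^2 + 2·3 + 2. Bump = 42. G_2 = 41.
G_2 = 41. HB_4(41) = 2·4^2 + 2·4 + 1. Bump = 61. G_3 = 60.

19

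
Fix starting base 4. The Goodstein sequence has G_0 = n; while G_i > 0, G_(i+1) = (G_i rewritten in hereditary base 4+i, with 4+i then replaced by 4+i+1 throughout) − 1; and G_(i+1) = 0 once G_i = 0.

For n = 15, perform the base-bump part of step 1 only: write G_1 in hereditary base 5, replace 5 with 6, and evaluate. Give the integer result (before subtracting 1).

20

(0) 15|_4 = 3·4 + 3 ↦ 3·5 + 3|_5 = 18 ⇒ 17
(1) 17|_5 = 3·5 + 2 ↦ 3·6 + 2|_6 = 20 ⇒ 19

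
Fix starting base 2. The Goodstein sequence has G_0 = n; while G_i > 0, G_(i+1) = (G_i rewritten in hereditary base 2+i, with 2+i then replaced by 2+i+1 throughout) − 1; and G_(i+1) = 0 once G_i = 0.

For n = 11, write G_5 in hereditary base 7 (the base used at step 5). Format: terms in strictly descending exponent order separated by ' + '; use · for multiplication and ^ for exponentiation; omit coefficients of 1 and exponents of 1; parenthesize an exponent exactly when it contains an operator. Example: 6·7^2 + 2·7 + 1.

[0] 11 ≡ 2^(2 + 1) + 2 + 1 (base 2). Lift 3: 85. −1: 84.
[1] 84 ≡ 3^(3 + 1) + 3 (base 3). Lift 4: 1028. −1: 1027.
[2] 1027 ≡ 4^(4 + 1) + 3 (base 4). Lift 5: 15628. −1: 15627.
[3] 15627 ≡ 5^(5 + 1) + 2 (base 5). Lift 6: 279938. −1: 279937.
[4] 279937 ≡ 6^(6 + 1) + 1 (base 6). Lift 7: 5764802. −1: 5764801.
[5] 5764801 ≡ 7^(7 + 1) (base 7). Lift 8: 134217728. −1: 134217727.

7^(7 + 1)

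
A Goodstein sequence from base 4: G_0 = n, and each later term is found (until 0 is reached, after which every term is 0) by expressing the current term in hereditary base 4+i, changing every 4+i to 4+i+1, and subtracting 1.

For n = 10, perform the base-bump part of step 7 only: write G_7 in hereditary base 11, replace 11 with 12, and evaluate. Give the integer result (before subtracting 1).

(0) 10|_4 = 2·4 + 2 ↦ 2·5 + 2|_5 = 12 ⇒ 11
(1) 11|_5 = 2·5 + 1 ↦ 2·6 + 1|_6 = 13 ⇒ 12
(2) 12|_6 = 2·6 ↦ 2·7|_7 = 14 ⇒ 13
(3) 13|_7 = 7 + 6 ↦ 8 + 6|_8 = 14 ⇒ 13
(4) 13|_8 = 8 + 5 ↦ 9 + 5|_9 = 14 ⇒ 13
(5) 13|_9 = 9 + 4 ↦ 10 + 4|_10 = 14 ⇒ 13
(6) 13|_10 = 10 + 3 ↦ 11 + 3|_11 = 14 ⇒ 13

14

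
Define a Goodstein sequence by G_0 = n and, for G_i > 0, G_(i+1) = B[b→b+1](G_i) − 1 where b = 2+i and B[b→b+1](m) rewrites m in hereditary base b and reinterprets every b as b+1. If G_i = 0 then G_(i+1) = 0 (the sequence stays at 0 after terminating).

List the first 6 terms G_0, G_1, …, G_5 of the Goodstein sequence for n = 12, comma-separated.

G_0 = 12. HB_2(12) = 2^(2 + 1) + 2^2. Bump = 108. G_1 = 107.
G_1 = 107. HB_3(107) = 3^(3 + 1) + 2·3^2 + 2·3 + 2. Bump = 1066. G_2 = 1065.
G_2 = 1065. HB_4(1065) = 4^(4 + 1) + 2·4^2 + 2·4 + 1. Bump = 15686. G_3 = 15685.
G_3 = 15685. HB_5(15685) = 5^(5 + 1) + 2·5^2 + 2·5. Bump = 280020. G_4 = 280019.
G_4 = 280019. HB_6(280019) = 6^(6 + 1) + 2·6^2 + 6 + 5. Bump = 5764911. G_5 = 5764910.

12, 107, 1065, 15685, 280019, 5764910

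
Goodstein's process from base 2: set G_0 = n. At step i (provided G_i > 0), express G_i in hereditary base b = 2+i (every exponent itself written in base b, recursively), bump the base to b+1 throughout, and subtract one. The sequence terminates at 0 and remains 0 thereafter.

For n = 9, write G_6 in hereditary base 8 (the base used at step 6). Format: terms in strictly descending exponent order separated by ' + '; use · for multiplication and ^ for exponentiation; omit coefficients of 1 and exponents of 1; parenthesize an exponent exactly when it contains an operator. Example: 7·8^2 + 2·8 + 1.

9 —HB2→ 2^(2 + 1) + 1 —bump→ 3^(3 + 1) + 1 = 82 —(−1)→ 81
81 —HB3→ 3^(3 + 1) —bump→ 4^(4 + 1) = 1024 —(−1)→ 1023
1023 —HB4→ 3·4^4 + 3·4^3 + 3·4^2 + 3·4 + 3 —bump→ 3·5^5 + 3·5^3 + 3·5^2 + 3·5 + 3 = 9843 —(−1)→ 9842
9842 —HB5→ 3·5^5 + 3·5^3 + 3·5^2 + 3·5 + 2 —bump→ 3·6^6 + 3·6^3 + 3·6^2 + 3·6 + 2 = 140744 —(−1)→ 140743
140743 —HB6→ 3·6^6 + 3·6^3 + 3·6^2 + 3·6 + 1 —bump→ 3·7^7 + 3·7^3 + 3·7^2 + 3·7 + 1 = 2471827 —(−1)→ 2471826
2471826 —HB7→ 3·7^7 + 3·7^3 + 3·7^2 + 3·7 —bump→ 3·8^8 + 3·8^3 + 3·8^2 + 3·8 = 50333400 —(−1)→ 50333399

3·8^8 + 3·8^3 + 3·8^2 + 2·8 + 7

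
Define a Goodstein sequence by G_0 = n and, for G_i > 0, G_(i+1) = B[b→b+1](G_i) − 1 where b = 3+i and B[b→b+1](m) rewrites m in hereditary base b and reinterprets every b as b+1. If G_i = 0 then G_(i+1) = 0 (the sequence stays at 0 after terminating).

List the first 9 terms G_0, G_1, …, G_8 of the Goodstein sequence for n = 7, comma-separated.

step 0: 7 = 2·3 + 1; sub 4 for 3: 2·4 + 1; = 9; G_1 = 9−1 = 8
step 1: 8 = 2·4; sub 5 for 4: 2·5; = 10; G_2 = 10−1 = 9
step 2: 9 = 5 + 4; sub 6 for 5: 6 + 4; = 10; G_3 = 10−1 = 9
step 3: 9 = 6 + 3; sub 7 for 6: 7 + 3; = 10; G_4 = 10−1 = 9
step 4: 9 = 7 + 2; sub 8 for 7: 8 + 2; = 10; G_5 = 10−1 = 9
step 5: 9 = 8 + 1; sub 9 for 8: 9 + 1; = 10; G_6 = 10−1 = 9
step 6: 9 = 9; sub 10 for 9: 10; = 10; G_7 = 10−1 = 9
step 7: 9 = 9; sub 11 for 10: 9; = 9; G_8 = 9−1 = 8

7, 8, 9, 9, 9, 9, 9, 9, 8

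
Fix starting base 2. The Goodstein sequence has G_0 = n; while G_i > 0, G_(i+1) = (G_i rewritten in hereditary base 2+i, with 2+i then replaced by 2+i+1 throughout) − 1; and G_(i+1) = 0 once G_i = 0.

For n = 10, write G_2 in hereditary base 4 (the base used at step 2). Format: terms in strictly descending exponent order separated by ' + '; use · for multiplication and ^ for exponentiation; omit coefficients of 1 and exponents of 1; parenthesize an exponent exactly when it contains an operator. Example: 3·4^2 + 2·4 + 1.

base 2: 10 = 2^(2 + 1) + 2; at 3: 3^(3 + 1) + 3 = 84; next = 83
base 3: 83 = 3^(3 + 1) + 2; at 4: 4^(4 + 1) + 2 = 1026; next = 1025
base 4: 1025 = 4^(4 + 1) + 1; at 5: 5^(5 + 1) + 1 = 15626; next = 15625

4^(4 + 1) + 1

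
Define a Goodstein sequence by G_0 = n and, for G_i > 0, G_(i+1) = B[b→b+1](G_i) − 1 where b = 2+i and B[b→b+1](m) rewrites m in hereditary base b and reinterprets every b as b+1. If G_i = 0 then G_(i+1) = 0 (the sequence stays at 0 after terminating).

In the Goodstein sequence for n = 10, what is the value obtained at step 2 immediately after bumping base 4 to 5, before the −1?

step 0: 10 = 2^(2 + 1) + 2; sub 3 for 2: 3^(3 + 1) + 3; = 84; G_1 = 84−1 = 83
step 1: 83 = 3^(3 + 1) + 2; sub 4 for 3: 4^(4 + 1) + 2; = 1026; G_2 = 1026−1 = 1025

15626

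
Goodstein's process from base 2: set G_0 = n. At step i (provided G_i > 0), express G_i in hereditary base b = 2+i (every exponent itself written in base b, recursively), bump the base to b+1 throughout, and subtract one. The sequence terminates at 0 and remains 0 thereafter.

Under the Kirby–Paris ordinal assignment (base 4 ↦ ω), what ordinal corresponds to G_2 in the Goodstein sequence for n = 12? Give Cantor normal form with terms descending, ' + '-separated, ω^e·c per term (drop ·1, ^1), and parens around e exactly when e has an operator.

ω^(ω + 1) + ω^2·2 + ω·2 + 1

i=0: 12 = 2^(2 + 1) + 2^2 (b=2); 2→3: 3^(3 + 1) + 3^3 = 108; 108−1 = 107
i=1: 107 = 3^(3 + 1) + 2·3^2 + 2·3 + 2 (b=3); 3→4: 4^(4 + 1) + 2·4^2 + 2·4 + 2 = 1066; 1066−1 = 1065
i=2: 1065 = 4^(4 + 1) + 2·4^2 + 2·4 + 1 (b=4); 4→5: 5^(5 + 1) + 2·5^2 + 2·5 + 1 = 15686; 15686−1 = 15685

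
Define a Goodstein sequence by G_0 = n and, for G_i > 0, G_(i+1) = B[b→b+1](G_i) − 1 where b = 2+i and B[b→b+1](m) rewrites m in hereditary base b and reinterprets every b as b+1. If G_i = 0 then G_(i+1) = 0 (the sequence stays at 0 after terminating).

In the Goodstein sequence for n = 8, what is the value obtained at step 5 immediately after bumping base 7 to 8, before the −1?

8 —HB2→ 2^(2 + 1) —bump→ 3^(3 + 1) = 81 —(−1)→ 80
80 —HB3→ 2·3^3 + 2·3^2 + 2·3 + 2 —bump→ 2·4^4 + 2·4^2 + 2·4 + 2 = 554 —(−1)→ 553
553 —HB4→ 2·4^4 + 2·4^2 + 2·4 + 1 —bump→ 2·5^5 + 2·5^2 + 2·5 + 1 = 6311 —(−1)→ 6310
6310 —HB5→ 2·5^5 + 2·5^2 + 2·5 —bump→ 2·6^6 + 2·6^2 + 2·6 = 93396 —(−1)→ 93395
93395 —HB6→ 2·6^6 + 2·6^2 + 6 + 5 —bump→ 2·7^7 + 2·7^2 + 7 + 5 = 1647196 —(−1)→ 1647195
1647195 —HB7→ 2·7^7 + 2·7^2 + 7 + 4 —bump→ 2·8^8 + 2·8^2 + 8 + 4 = 33554572 —(−1)→ 33554571

33554572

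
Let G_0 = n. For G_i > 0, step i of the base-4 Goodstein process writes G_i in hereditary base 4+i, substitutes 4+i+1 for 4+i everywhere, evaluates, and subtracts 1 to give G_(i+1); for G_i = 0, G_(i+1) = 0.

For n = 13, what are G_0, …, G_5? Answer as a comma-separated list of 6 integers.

13, 15, 17, 18, 19, 20

base 4: 13 = 3·4 + 1; at 5: 3·5 + 1 = 16; next = 15
base 5: 15 = 3·5; at 6: 3·6 = 18; next = 17
base 6: 17 = 2·6 + 5; at 7: 2·7 + 5 = 19; next = 18
base 7: 18 = 2·7 + 4; at 8: 2·8 + 4 = 20; next = 19
base 8: 19 = 2·8 + 3; at 9: 2·9 + 3 = 21; next = 20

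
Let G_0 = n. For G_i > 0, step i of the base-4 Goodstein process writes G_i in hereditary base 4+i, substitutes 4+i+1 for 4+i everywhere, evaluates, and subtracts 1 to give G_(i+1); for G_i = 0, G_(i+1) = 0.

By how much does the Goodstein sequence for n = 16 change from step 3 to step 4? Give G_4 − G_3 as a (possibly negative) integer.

3

base 4: 16 = 4^2; at 5: 5^2 = 25; next = 24
base 5: 24 = 4·5 + 4; at 6: 4·6 + 4 = 28; next = 27
base 6: 27 = 4·6 + 3; at 7: 4·7 + 3 = 31; next = 30
base 7: 30 = 4·7 + 2; at 8: 4·8 + 2 = 34; next = 33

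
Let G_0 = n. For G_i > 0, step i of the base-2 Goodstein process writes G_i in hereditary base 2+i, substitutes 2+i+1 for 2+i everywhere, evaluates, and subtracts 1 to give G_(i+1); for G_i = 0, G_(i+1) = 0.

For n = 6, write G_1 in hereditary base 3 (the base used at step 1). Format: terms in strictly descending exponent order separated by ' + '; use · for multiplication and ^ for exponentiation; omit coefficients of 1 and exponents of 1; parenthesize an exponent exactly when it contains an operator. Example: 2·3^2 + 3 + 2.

3^3 + 2

i=0: 6 = 2^2 + 2 (b=2); 2→3: 3^3 + 3 = 30; 30−1 = 29
i=1: 29 = 3^3 + 2 (b=3); 3→4: 4^4 + 2 = 258; 258−1 = 257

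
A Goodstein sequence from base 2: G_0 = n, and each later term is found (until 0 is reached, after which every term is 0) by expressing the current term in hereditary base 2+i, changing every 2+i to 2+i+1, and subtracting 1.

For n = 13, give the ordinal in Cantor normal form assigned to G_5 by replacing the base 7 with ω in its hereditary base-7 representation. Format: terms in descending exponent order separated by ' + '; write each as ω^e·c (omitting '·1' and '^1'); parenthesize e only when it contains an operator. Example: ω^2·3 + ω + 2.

(0) 13|_2 = 2^(2 + 1) + 2^2 + 1 ↦ 3^(3 + 1) + 3^3 + 1|_3 = 109 ⇒ 108
(1) 108|_3 = 3^(3 + 1) + 3^3 ↦ 4^(4 + 1) + 4^4|_4 = 1280 ⇒ 1279
(2) 1279|_4 = 4^(4 + 1) + 3·4^3 + 3·4^2 + 3·4 + 3 ↦ 5^(5 + 1) + 3·5^3 + 3·5^2 + 3·5 + 3|_5 = 16093 ⇒ 16092
(3) 16092|_5 = 5^(5 + 1) + 3·5^3 + 3·5^2 + 3·5 + 2 ↦ 6^(6 + 1) + 3·6^3 + 3·6^2 + 3·6 + 2|_6 = 280712 ⇒ 280711
(4) 280711|_6 = 6^(6 + 1) + 3·6^3 + 3·6^2 + 3·6 + 1 ↦ 7^(7 + 1) + 3·7^3 + 3·7^2 + 3·7 + 1|_7 = 5765999 ⇒ 5765998
(5) 5765998|_7 = 7^(7 + 1) + 3·7^3 + 3·7^2 + 3·7 ↦ 8^(8 + 1) + 3·8^3 + 3·8^2 + 3·8|_8 = 134219480 ⇒ 134219479

ω^(ω + 1) + ω^3·3 + ω^2·3 + ω·3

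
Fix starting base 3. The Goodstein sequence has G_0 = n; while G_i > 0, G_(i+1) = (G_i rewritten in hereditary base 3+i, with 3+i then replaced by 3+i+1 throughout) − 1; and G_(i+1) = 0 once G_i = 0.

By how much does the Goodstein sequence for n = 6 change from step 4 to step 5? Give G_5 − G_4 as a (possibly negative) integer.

0

step 0: 6 = 2·3; sub 4 for 3: 2·4; = 8; G_1 = 8−1 = 7
step 1: 7 = 4 + 3; sub 5 for 4: 5 + 3; = 8; G_2 = 8−1 = 7
step 2: 7 = 5 + 2; sub 6 for 5: 6 + 2; = 8; G_3 = 8−1 = 7
step 3: 7 = 6 + 1; sub 7 for 6: 7 + 1; = 8; G_4 = 8−1 = 7
step 4: 7 = 7; sub 8 for 7: 8; = 8; G_5 = 8−1 = 7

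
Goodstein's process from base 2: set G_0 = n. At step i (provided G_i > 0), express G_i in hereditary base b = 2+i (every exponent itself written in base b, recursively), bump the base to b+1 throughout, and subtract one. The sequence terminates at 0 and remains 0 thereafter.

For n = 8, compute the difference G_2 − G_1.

473

G_0=8  [base 2] 2^(2 + 1)  →[2↦3]→  3^(3 + 1) = 81  −1 ⇒ G_1=80
G_1=80  [base 3] 2·3^3 + 2·3^2 + 2·3 + 2  →[3↦4]→  2·4^4 + 2·4^2 + 2·4 + 2 = 554  −1 ⇒ G_2=553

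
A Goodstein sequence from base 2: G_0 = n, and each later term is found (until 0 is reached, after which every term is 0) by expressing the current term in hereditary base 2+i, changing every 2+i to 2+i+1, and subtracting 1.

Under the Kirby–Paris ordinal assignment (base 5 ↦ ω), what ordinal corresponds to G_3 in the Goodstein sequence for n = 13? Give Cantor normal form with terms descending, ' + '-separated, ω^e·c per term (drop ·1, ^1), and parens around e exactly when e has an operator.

ω^(ω + 1) + ω^3·3 + ω^2·3 + ω·3 + 2

G_0 = 13. HB_2(13) = 2^(2 + 1) + 2^2 + 1. Bump = 109. G_1 = 108.
G_1 = 108. HB_3(108) = 3^(3 + 1) + 3^3. Bump = 1280. G_2 = 1279.
G_2 = 1279. HB_4(1279) = 4^(4 + 1) + 3·4^3 + 3·4^2 + 3·4 + 3. Bump = 16093. G_3 = 16092.
G_3 = 16092. HB_5(16092) = 5^(5 + 1) + 3·5^3 + 3·5^2 + 3·5 + 2. Bump = 280712. G_4 = 280711.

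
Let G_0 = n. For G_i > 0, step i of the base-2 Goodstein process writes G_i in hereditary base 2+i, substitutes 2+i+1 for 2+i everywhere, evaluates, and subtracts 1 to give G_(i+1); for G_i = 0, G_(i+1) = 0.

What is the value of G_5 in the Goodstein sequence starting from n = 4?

step 0: 4 = 2^2; sub 3 for 2: 3^3; = 27; G_1 = 27−1 = 26
step 1: 26 = 2·3^2 + 2·3 + 2; sub 4 for 3: 2·4^2 + 2·4 + 2; = 42; G_2 = 42−1 = 41
step 2: 41 = 2·4^2 + 2·4 + 1; sub 5 for 4: 2·5^2 + 2·5 + 1; = 61; G_3 = 61−1 = 60
step 3: 60 = 2·5^2 + 2·5; sub 6 for 5: 2·6^2 + 2·6; = 84; G_4 = 84−1 = 83
step 4: 83 = 2·6^2 + 6 + 5; sub 7 for 6: 2·7^2 + 7 + 5; = 110; G_5 = 110−1 = 109

109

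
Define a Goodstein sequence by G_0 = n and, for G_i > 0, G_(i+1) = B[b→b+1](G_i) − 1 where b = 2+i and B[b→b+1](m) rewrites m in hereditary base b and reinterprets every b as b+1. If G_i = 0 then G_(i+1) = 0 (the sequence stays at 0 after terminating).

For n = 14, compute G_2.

[0] 14 ≡ 2^(2 + 1) + 2^2 + 2 (base 2). Lift 3: 111. −1: 110.
[1] 110 ≡ 3^(3 + 1) + 3^3 + 2 (base 3). Lift 4: 1282. −1: 1281.
[2] 1281 ≡ 4^(4 + 1) + 4^4 + 1 (base 4). Lift 5: 18751. −1: 18750.

1281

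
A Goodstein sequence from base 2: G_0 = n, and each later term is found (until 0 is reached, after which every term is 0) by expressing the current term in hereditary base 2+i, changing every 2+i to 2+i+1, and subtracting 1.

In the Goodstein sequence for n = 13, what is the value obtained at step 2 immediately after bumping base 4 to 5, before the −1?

i=0: 13 = 2^(2 + 1) + 2^2 + 1 (b=2); 2→3: 3^(3 + 1) + 3^3 + 1 = 109; 109−1 = 108
i=1: 108 = 3^(3 + 1) + 3^3 (b=3); 3→4: 4^(4 + 1) + 4^4 = 1280; 1280−1 = 1279

16093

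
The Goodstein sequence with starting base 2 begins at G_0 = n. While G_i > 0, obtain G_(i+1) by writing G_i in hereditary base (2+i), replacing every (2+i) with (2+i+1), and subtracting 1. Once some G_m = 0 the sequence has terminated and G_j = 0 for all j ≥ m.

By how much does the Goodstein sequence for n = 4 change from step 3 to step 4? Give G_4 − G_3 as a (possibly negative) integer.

[0] 4 ≡ 2^2 (base 2). Lift 3: 27. −1: 26.
[1] 26 ≡ 2·3^2 + 2·3 + 2 (base 3). Lift 4: 42. −1: 41.
[2] 41 ≡ 2·4^2 + 2·4 + 1 (base 4). Lift 5: 61. −1: 60.
[3] 60 ≡ 2·5^2 + 2·5 (base 5). Lift 6: 84. −1: 83.

23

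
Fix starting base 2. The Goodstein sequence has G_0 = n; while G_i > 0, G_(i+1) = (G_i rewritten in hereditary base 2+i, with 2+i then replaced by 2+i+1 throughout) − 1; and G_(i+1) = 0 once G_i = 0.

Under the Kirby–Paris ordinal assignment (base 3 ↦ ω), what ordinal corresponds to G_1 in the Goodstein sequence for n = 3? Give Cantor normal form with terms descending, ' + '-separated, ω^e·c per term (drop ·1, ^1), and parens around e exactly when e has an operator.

base 2: 3 = 2 + 1; at 3: 3 + 1 = 4; next = 3
base 3: 3 = 3; at 4: 4 = 4; next = 3

ω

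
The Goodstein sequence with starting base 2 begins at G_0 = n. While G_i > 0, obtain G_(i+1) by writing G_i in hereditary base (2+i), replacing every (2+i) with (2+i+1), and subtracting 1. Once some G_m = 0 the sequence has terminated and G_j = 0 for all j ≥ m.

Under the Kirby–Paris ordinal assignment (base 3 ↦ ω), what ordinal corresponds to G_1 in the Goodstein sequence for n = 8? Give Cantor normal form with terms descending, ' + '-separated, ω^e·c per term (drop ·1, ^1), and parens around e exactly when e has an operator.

G_0 = 8. HB_2(8) = 2^(2 + 1). Bump = 81. G_1 = 80.
G_1 = 80. HB_3(80) = 2·3^3 + 2·3^2 + 2·3 + 2. Bump = 554. G_2 = 553.

ω^ω·2 + ω^2·2 + ω·2 + 2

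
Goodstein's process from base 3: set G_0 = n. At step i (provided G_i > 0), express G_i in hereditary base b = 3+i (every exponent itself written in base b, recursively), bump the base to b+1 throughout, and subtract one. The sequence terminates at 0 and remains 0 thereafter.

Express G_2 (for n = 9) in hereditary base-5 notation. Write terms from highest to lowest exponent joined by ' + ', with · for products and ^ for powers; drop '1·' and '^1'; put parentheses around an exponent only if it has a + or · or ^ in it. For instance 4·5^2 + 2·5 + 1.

G_0=9  [base 3] 3^2  →[3↦4]→  4^2 = 16  −1 ⇒ G_1=15
G_1=15  [base 4] 3·4 + 3  →[4↦5]→  3·5 + 3 = 18  −1 ⇒ G_2=17

3·5 + 2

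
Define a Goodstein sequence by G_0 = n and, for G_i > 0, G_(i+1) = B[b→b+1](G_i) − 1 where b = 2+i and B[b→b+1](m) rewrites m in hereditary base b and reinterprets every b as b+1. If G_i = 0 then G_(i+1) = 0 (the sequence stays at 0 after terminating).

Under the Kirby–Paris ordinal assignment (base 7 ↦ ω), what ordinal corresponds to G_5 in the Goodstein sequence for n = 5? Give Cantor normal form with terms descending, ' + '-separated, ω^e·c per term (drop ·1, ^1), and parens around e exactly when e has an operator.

ω^3·3 + ω^2·3 + ω·3

G_0=5  [base 2] 2^2 + 1  →[2↦3]→  3^3 + 1 = 28  −1 ⇒ G_1=27
G_1=27  [base 3] 3^3  →[3↦4]→  4^4 = 256  −1 ⇒ G_2=255
G_2=255  [base 4] 3·4^3 + 3·4^2 + 3·4 + 3  →[4↦5]→  3·5^3 + 3·5^2 + 3·5 + 3 = 468  −1 ⇒ G_3=467
G_3=467  [base 5] 3·5^3 + 3·5^2 + 3·5 + 2  →[5↦6]→  3·6^3 + 3·6^2 + 3·6 + 2 = 776  −1 ⇒ G_4=775
G_4=775  [base 6] 3·6^3 + 3·6^2 + 3·6 + 1  →[6↦7]→  3·7^3 + 3·7^2 + 3·7 + 1 = 1198  −1 ⇒ G_5=1197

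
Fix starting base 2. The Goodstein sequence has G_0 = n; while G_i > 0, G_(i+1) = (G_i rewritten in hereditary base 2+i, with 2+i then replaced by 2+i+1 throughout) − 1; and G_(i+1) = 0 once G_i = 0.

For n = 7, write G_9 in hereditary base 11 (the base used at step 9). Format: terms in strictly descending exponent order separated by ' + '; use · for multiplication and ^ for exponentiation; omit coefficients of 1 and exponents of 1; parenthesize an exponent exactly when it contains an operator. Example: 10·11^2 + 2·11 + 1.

7·11^7 + 7·11^6 + 7·11^5 + 7·11^4 + 7·11^3 + 7·11^2 + 7·11 + 4

7 —HB2→ 2^2 + 2 + 1 —bump→ 3^3 + 3 + 1 = 31 —(−1)→ 30
30 —HB3→ 3^3 + 3 —bump→ 4^4 + 4 = 260 —(−1)→ 259
259 —HB4→ 4^4 + 3 —bump→ 5^5 + 3 = 3128 —(−1)→ 3127
3127 —HB5→ 5^5 + 2 —bump→ 6^6 + 2 = 46658 —(−1)→ 46657
46657 —HB6→ 6^6 + 1 —bump→ 7^7 + 1 = 823544 —(−1)→ 823543
823543 —HB7→ 7^7 —bump→ 8^8 = 16777216 —(−1)→ 16777215
16777215 —HB8→ 7·8^7 + 7·8^6 + 7·8^5 + 7·8^4 + 7·8^3 + 7·8^2 + 7·8 + 7 —bump→ 7·9^7 + 7·9^6 + 7·9^5 + 7·9^4 + 7·9^3 + 7·9^2 + 7·9 + 7 = 37665880 —(−1)→ 37665879
37665879 —HB9→ 7·9^7 + 7·9^6 + 7·9^5 + 7·9^4 + 7·9^3 + 7·9^2 + 7·9 + 6 —bump→ 7·10^7 + 7·10^6 + 7·10^5 + 7·10^4 + 7·10^3 + 7·10^2 + 7·10 + 6 = 77777776 —(−1)→ 77777775
77777775 —HB10→ 7·10^7 + 7·10^6 + 7·10^5 + 7·10^4 + 7·10^3 + 7·10^2 + 7·10 + 5 —bump→ 7·11^7 + 7·11^6 + 7·11^5 + 7·11^4 + 7·11^3 + 7·11^2 + 7·11 + 5 = 150051214 —(−1)→ 150051213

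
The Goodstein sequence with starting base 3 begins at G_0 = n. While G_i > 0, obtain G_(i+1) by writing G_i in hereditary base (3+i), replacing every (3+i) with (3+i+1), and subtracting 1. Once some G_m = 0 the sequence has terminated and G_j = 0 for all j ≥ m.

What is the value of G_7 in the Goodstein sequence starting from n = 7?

i=0: 7 = 2·3 + 1 (b=3); 3→4: 2·4 + 1 = 9; 9−1 = 8
i=1: 8 = 2·4 (b=4); 4→5: 2·5 = 10; 10−1 = 9
i=2: 9 = 5 + 4 (b=5); 5→6: 6 + 4 = 10; 10−1 = 9
i=3: 9 = 6 + 3 (b=6); 6→7: 7 + 3 = 10; 10−1 = 9
i=4: 9 = 7 + 2 (b=7); 7→8: 8 + 2 = 10; 10−1 = 9
i=5: 9 = 8 + 1 (b=8); 8→9: 9 + 1 = 10; 10−1 = 9
i=6: 9 = 9 (b=9); 9→10: 10 = 10; 10−1 = 9

9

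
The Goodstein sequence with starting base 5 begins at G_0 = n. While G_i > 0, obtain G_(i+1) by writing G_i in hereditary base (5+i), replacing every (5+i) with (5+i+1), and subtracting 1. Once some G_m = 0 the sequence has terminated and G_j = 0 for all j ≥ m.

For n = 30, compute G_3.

67

step 0: 30 = 5^2 + 5; sub 6 for 5: 6^2 + 6; = 42; G_1 = 42−1 = 41
step 1: 41 = 6^2 + 5; sub 7 for 6: 7^2 + 5; = 54; G_2 = 54−1 = 53
step 2: 53 = 7^2 + 4; sub 8 for 7: 8^2 + 4; = 68; G_3 = 68−1 = 67
step 3: 67 = 8^2 + 3; sub 9 for 8: 9^2 + 3; = 84; G_4 = 84−1 = 83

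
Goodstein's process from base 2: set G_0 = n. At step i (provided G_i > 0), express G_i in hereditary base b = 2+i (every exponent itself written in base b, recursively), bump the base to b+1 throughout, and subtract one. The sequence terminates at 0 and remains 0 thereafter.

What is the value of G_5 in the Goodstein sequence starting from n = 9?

step 0: 9 = 2^(2 + 1) + 1; sub 3 for 2: 3^(3 + 1) + 1; = 82; G_1 = 82−1 = 81
step 1: 81 = 3^(3 + 1); sub 4 for 3: 4^(4 + 1); = 1024; G_2 = 1024−1 = 1023
step 2: 1023 = 3·4^4 + 3·4^3 + 3·4^2 + 3·4 + 3; sub 5 for 4: 3·5^5 + 3·5^3 + 3·5^2 + 3·5 + 3; = 9843; G_3 = 9843−1 = 9842
step 3: 9842 = 3·5^5 + 3·5^3 + 3·5^2 + 3·5 + 2; sub 6 for 5: 3·6^6 + 3·6^3 + 3·6^2 + 3·6 + 2; = 140744; G_4 = 140744−1 = 140743
step 4: 140743 = 3·6^6 + 3·6^3 + 3·6^2 + 3·6 + 1; sub 7 for 6: 3·7^7 + 3·7^3 + 3·7^2 + 3·7 + 1; = 2471827; G_5 = 2471827−1 = 2471826
step 5: 2471826 = 3·7^7 + 3·7^3 + 3·7^2 + 3·7; sub 8 for 7: 3·8^8 + 3·8^3 + 3·8^2 + 3·8; = 50333400; G_6 = 50333400−1 = 50333399

2471826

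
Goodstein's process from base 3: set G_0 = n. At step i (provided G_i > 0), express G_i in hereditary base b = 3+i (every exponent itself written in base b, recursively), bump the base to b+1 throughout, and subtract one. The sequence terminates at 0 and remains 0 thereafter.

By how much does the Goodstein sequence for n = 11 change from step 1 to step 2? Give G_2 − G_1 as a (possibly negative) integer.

[0] 11 ≡ 3^2 + 2 (base 3). Lift 4: 18. −1: 17.
[1] 17 ≡ 4^2 + 1 (base 4). Lift 5: 26. −1: 25.

8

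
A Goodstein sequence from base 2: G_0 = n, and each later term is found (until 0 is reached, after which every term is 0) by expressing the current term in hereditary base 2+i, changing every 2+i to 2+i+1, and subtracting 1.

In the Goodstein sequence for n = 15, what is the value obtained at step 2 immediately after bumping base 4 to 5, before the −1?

18753

i=0: 15 = 2^(2 + 1) + 2^2 + 2 + 1 (b=2); 2→3: 3^(3 + 1) + 3^3 + 3 + 1 = 112; 112−1 = 111
i=1: 111 = 3^(3 + 1) + 3^3 + 3 (b=3); 3→4: 4^(4 + 1) + 4^4 + 4 = 1284; 1284−1 = 1283
i=2: 1283 = 4^(4 + 1) + 4^4 + 3 (b=4); 4→5: 5^(5 + 1) + 5^5 + 3 = 18753; 18753−1 = 18752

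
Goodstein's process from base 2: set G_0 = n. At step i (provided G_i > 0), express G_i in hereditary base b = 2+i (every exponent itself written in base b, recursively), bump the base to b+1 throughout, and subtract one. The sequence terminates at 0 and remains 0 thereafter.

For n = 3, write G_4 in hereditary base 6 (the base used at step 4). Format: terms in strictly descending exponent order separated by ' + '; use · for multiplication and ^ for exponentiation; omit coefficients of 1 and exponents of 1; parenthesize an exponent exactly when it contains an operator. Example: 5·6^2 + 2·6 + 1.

1

(0) 3|_2 = 2 + 1 ↦ 3 + 1|_3 = 4 ⇒ 3
(1) 3|_3 = 3 ↦ 4|_4 = 4 ⇒ 3
(2) 3|_4 = 3 ↦ 3|_5 = 3 ⇒ 2
(3) 2|_5 = 2 ↦ 2|_6 = 2 ⇒ 1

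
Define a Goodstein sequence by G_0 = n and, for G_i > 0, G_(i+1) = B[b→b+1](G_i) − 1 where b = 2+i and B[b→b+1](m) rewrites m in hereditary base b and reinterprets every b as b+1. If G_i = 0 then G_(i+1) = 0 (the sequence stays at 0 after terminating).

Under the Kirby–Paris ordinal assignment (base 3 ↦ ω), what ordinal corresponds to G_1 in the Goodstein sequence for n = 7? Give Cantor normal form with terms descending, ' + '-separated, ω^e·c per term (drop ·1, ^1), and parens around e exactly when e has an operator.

ω^ω + ω

step 0: 7 = 2^2 + 2 + 1; sub 3 for 2: 3^3 + 3 + 1; = 31; G_1 = 31−1 = 30
step 1: 30 = 3^3 + 3; sub 4 for 3: 4^4 + 4; = 260; G_2 = 260−1 = 259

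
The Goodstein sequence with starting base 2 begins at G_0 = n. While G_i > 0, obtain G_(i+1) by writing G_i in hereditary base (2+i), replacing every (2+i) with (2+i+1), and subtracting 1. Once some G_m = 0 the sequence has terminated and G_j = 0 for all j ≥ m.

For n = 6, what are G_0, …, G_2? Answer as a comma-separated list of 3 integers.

[0] 6 ≡ 2^2 + 2 (base 2). Lift 3: 30. −1: 29.
[1] 29 ≡ 3^3 + 2 (base 3). Lift 4: 258. −1: 257.

6, 29, 257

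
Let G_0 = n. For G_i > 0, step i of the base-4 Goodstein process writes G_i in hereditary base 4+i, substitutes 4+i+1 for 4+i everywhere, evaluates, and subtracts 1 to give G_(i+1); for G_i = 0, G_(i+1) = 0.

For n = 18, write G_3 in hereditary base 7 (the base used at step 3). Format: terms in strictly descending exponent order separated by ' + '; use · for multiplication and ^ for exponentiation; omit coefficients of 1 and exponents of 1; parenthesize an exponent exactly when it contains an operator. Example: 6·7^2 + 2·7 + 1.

i=0: 18 = 4^2 + 2 (b=4); 4→5: 5^2 + 2 = 27; 27−1 = 26
i=1: 26 = 5^2 + 1 (b=5); 5→6: 6^2 + 1 = 37; 37−1 = 36
i=2: 36 = 6^2 (b=6); 6→7: 7^2 = 49; 49−1 = 48

6·7 + 6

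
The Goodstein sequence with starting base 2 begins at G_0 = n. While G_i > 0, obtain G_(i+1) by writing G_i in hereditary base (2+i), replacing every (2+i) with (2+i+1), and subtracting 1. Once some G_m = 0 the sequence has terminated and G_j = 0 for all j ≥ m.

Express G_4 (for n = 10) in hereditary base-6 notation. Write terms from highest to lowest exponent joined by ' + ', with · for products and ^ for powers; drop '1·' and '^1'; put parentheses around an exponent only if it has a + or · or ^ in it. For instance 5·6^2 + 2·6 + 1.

5·6^6 + 5·6^5 + 5·6^4 + 5·6^3 + 5·6^2 + 5·6 + 5

base 2: 10 = 2^(2 + 1) + 2; at 3: 3^(3 + 1) + 3 = 84; next = 83
base 3: 83 = 3^(3 + 1) + 2; at 4: 4^(4 + 1) + 2 = 1026; next = 1025
base 4: 1025 = 4^(4 + 1) + 1; at 5: 5^(5 + 1) + 1 = 15626; next = 15625
base 5: 15625 = 5^(5 + 1); at 6: 6^(6 + 1) = 279936; next = 279935
base 6: 279935 = 5·6^6 + 5·6^5 + 5·6^4 + 5·6^3 + 5·6^2 + 5·6 + 5; at 7: 5·7^7 + 5·7^5 + 5·7^4 + 5·7^3 + 5·7^2 + 5·7 + 5 = 4215755; next = 4215754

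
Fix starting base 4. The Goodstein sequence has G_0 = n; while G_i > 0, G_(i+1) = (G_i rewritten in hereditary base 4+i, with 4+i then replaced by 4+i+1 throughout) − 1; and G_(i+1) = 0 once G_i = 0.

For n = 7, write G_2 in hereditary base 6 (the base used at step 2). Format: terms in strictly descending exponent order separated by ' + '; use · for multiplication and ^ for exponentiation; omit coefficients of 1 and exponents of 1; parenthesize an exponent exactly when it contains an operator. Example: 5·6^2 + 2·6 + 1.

6 + 1

(0) 7|_4 = 4 + 3 ↦ 5 + 3|_5 = 8 ⇒ 7
(1) 7|_5 = 5 + 2 ↦ 6 + 2|_6 = 8 ⇒ 7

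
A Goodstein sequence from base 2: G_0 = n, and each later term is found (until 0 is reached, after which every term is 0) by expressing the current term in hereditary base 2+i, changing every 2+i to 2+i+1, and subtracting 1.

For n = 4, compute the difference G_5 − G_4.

26

base 2: 4 = 2^2; at 3: 3^3 = 27; next = 26
base 3: 26 = 2·3^2 + 2·3 + 2; at 4: 2·4^2 + 2·4 + 2 = 42; next = 41
base 4: 41 = 2·4^2 + 2·4 + 1; at 5: 2·5^2 + 2·5 + 1 = 61; next = 60
base 5: 60 = 2·5^2 + 2·5; at 6: 2·6^2 + 2·6 = 84; next = 83
base 6: 83 = 2·6^2 + 6 + 5; at 7: 2·7^2 + 7 + 5 = 110; next = 109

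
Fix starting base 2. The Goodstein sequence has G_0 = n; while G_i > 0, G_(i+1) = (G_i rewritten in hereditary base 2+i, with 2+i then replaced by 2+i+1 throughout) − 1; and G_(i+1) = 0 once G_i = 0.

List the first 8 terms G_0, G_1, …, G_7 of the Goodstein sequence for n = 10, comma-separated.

10 —HB2→ 2^(2 + 1) + 2 —bump→ 3^(3 + 1) + 3 = 84 —(−1)→ 83
83 —HB3→ 3^(3 + 1) + 2 —bump→ 4^(4 + 1) + 2 = 1026 —(−1)→ 1025
1025 —HB4→ 4^(4 + 1) + 1 —bump→ 5^(5 + 1) + 1 = 15626 —(−1)→ 15625
15625 —HB5→ 5^(5 + 1) —bump→ 6^(6 + 1) = 279936 —(−1)→ 279935
279935 —HB6→ 5·6^6 + 5·6^5 + 5·6^4 + 5·6^3 + 5·6^2 + 5·6 + 5 —bump→ 5·7^7 + 5·7^5 + 5·7^4 + 5·7^3 + 5·7^2 + 5·7 + 5 = 4215755 —(−1)→ 4215754
4215754 —HB7→ 5·7^7 + 5·7^5 + 5·7^4 + 5·7^3 + 5·7^2 + 5·7 + 4 —bump→ 5·8^8 + 5·8^5 + 5·8^4 + 5·8^3 + 5·8^2 + 5·8 + 4 = 84073324 —(−1)→ 84073323
84073323 —HB8→ 5·8^8 + 5·8^5 + 5·8^4 + 5·8^3 + 5·8^2 + 5·8 + 3 —bump→ 5·9^9 + 5·9^5 + 5·9^4 + 5·9^3 + 5·9^2 + 5·9 + 3 = 1937434593 —(−1)→ 1937434592

10, 83, 1025, 15625, 279935, 4215754, 84073323, 1937434592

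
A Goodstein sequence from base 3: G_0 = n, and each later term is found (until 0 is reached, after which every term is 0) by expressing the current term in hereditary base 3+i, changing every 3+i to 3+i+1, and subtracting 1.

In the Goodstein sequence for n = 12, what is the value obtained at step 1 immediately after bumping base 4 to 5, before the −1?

28

(0) 12|_3 = 3^2 + 3 ↦ 4^2 + 4|_4 = 20 ⇒ 19
(1) 19|_4 = 4^2 + 3 ↦ 5^2 + 3|_5 = 28 ⇒ 27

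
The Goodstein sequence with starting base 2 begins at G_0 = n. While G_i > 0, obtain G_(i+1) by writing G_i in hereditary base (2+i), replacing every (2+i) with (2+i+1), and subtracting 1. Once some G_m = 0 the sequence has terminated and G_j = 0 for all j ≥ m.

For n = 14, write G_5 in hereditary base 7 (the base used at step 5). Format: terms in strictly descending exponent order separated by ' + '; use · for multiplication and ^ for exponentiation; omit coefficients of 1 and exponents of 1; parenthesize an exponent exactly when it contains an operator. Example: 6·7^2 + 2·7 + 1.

7^(7 + 1) + 5·7^5 + 5·7^4 + 5·7^3 + 5·7^2 + 5·7 + 4

G_0 = 14. HB_2(14) = 2^(2 + 1) + 2^2 + 2. Bump = 111. G_1 = 110.
G_1 = 110. HB_3(110) = 3^(3 + 1) + 3^3 + 2. Bump = 1282. G_2 = 1281.
G_2 = 1281. HB_4(1281) = 4^(4 + 1) + 4^4 + 1. Bump = 18751. G_3 = 18750.
G_3 = 18750. HB_5(18750) = 5^(5 + 1) + 5^5. Bump = 326592. G_4 = 326591.
G_4 = 326591. HB_6(326591) = 6^(6 + 1) + 5·6^5 + 5·6^4 + 5·6^3 + 5·6^2 + 5·6 + 5. Bump = 5862841. G_5 = 5862840.
G_5 = 5862840. HB_7(5862840) = 7^(7 + 1) + 5·7^5 + 5·7^4 + 5·7^3 + 5·7^2 + 5·7 + 4. Bump = 134404972. G_6 = 134404971.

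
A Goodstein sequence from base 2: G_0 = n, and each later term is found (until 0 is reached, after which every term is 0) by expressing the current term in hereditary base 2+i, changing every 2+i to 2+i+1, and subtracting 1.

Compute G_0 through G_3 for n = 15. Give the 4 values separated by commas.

15, 111, 1283, 18752

(0) 15|_2 = 2^(2 + 1) + 2^2 + 2 + 1 ↦ 3^(3 + 1) + 3^3 + 3 + 1|_3 = 112 ⇒ 111
(1) 111|_3 = 3^(3 + 1) + 3^3 + 3 ↦ 4^(4 + 1) + 4^4 + 4|_4 = 1284 ⇒ 1283
(2) 1283|_4 = 4^(4 + 1) + 4^4 + 3 ↦ 5^(5 + 1) + 5^5 + 3|_5 = 18753 ⇒ 18752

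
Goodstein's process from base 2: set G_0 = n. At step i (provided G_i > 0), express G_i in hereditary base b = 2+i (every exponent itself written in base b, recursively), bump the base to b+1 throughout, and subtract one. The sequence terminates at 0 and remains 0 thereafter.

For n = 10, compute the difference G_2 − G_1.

942

i=0: 10 = 2^(2 + 1) + 2 (b=2); 2→3: 3^(3 + 1) + 3 = 84; 84−1 = 83
i=1: 83 = 3^(3 + 1) + 2 (b=3); 3→4: 4^(4 + 1) + 2 = 1026; 1026−1 = 1025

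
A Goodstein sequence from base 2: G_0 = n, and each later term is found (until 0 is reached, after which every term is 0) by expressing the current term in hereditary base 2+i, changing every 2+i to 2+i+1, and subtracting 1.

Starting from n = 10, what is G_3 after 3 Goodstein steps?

i=0: 10 = 2^(2 + 1) + 2 (b=2); 2→3: 3^(3 + 1) + 3 = 84; 84−1 = 83
i=1: 83 = 3^(3 + 1) + 2 (b=3); 3→4: 4^(4 + 1) + 2 = 1026; 1026−1 = 1025
i=2: 1025 = 4^(4 + 1) + 1 (b=4); 4→5: 5^(5 + 1) + 1 = 15626; 15626−1 = 15625

15625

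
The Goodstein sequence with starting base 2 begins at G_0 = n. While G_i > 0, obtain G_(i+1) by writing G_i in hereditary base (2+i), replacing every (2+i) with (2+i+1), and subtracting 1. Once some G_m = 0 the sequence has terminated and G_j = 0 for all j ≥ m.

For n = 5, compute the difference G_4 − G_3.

5 —HB2→ 2^2 + 1 —bump→ 3^3 + 1 = 28 —(−1)→ 27
27 —HB3→ 3^3 —bump→ 4^4 = 256 —(−1)→ 255
255 —HB4→ 3·4^3 + 3·4^2 + 3·4 + 3 —bump→ 3·5^3 + 3·5^2 + 3·5 + 3 = 468 —(−1)→ 467
467 —HB5→ 3·5^3 + 3·5^2 + 3·5 + 2 —bump→ 3·6^3 + 3·6^2 + 3·6 + 2 = 776 —(−1)→ 775

308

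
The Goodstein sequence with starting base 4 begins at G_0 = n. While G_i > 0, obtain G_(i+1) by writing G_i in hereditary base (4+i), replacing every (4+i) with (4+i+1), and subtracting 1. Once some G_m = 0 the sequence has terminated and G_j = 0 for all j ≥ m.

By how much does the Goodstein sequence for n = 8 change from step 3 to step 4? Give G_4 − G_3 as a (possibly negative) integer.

0

base 4: 8 = 2·4; at 5: 2·5 = 10; next = 9
base 5: 9 = 5 + 4; at 6: 6 + 4 = 10; next = 9
base 6: 9 = 6 + 3; at 7: 7 + 3 = 10; next = 9
base 7: 9 = 7 + 2; at 8: 8 + 2 = 10; next = 9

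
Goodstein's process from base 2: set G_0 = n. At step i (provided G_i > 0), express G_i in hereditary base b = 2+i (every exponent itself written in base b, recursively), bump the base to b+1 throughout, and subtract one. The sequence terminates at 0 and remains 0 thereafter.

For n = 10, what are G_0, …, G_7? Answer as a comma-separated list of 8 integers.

step 0: 10 = 2^(2 + 1) + 2; sub 3 for 2: 3^(3 + 1) + 3; = 84; G_1 = 84−1 = 83
step 1: 83 = 3^(3 + 1) + 2; sub 4 for 3: 4^(4 + 1) + 2; = 1026; G_2 = 1026−1 = 1025
step 2: 1025 = 4^(4 + 1) + 1; sub 5 for 4: 5^(5 + 1) + 1; = 15626; G_3 = 15626−1 = 15625
step 3: 15625 = 5^(5 + 1); sub 6 for 5: 6^(6 + 1); = 279936; G_4 = 279936−1 = 279935
step 4: 279935 = 5·6^6 + 5·6^5 + 5·6^4 + 5·6^3 + 5·6^2 + 5·6 + 5; sub 7 for 6: 5·7^7 + 5·7^5 + 5·7^4 + 5·7^3 + 5·7^2 + 5·7 + 5; = 4215755; G_5 = 4215755−1 = 4215754
step 5: 4215754 = 5·7^7 + 5·7^5 + 5·7^4 + 5·7^3 + 5·7^2 + 5·7 + 4; sub 8 for 7: 5·8^8 + 5·8^5 + 5·8^4 + 5·8^3 + 5·8^2 + 5·8 + 4; = 84073324; G_6 = 84073324−1 = 84073323
step 6: 84073323 = 5·8^8 + 5·8^5 + 5·8^4 + 5·8^3 + 5·8^2 + 5·8 + 3; sub 9 for 8: 5·9^9 + 5·9^5 + 5·9^4 + 5·9^3 + 5·9^2 + 5·9 + 3; = 1937434593; G_7 = 1937434593−1 = 1937434592

10, 83, 1025, 15625, 279935, 4215754, 84073323, 1937434592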